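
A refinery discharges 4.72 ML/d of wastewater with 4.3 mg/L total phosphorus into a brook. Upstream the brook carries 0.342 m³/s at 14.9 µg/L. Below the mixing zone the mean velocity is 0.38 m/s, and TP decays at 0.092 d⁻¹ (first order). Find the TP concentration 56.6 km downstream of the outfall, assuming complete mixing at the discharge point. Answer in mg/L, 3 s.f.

4.72 ML/d = 0.05463 m³/s.
14.9 µg/L = 0.0149 mg/L.
After complete mixing, C₀ = (0.05463·4.3 + 0.342·0.0149) / 0.3966 = 0.6051 mg/L.
Travel time t = 5.66e+04 m / 0.38 m/s = 1.489e+05 s = 1.724 d.
C = 0.6051·exp(−0.092·1.724) = 0.6051·0.8533 = 0.5164 mg/L.

0.516 mg/L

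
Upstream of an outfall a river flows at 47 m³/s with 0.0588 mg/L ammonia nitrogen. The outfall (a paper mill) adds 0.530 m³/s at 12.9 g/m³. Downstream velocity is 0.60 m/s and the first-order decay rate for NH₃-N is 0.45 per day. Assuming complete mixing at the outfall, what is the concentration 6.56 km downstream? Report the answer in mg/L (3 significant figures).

After complete mixing, C₀ = (0.53·12.9 + 47·0.0588) / 47.53 = 0.202 mg/L.
Travel time t = 6560 m / 0.60 m/s = 1.093e+04 s = 0.1265 d.
C = 0.202·exp(−0.45·0.1265) = 0.202·0.9446 = 0.1908 mg/L.

0.191 mg/L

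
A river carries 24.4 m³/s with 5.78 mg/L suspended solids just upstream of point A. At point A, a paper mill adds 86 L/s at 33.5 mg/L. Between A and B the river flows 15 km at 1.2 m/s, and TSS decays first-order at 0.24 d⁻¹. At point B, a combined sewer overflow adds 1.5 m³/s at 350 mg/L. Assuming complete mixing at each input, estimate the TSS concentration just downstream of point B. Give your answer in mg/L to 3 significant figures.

25.6 mg/L

86 L/s = 0.086 m³/s.
After input A: C = (24.4·5.78 + 0.086·33.5) / 24.49 = 5.877 mg/L.
Over the 15 km reach to input B (t = 1.25e+04 s = 0.1447 d), decay gives C = 5.877·exp(−0.24·0.1447) = 5.677 mg/L.
After input B: C = (24.49·5.677 + 1.5·350) / 25.99 = 25.55 mg/L.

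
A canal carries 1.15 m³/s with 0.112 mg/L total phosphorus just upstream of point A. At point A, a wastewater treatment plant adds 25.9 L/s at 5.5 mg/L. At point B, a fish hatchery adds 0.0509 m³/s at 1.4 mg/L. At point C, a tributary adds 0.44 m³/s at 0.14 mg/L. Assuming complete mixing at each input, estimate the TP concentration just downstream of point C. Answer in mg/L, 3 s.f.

0.242 mg/L

25.9 L/s = 0.0259 m³/s.
After input A: C = (1.15·0.112 + 0.0259·5.5) / 1.176 = 0.2307 mg/L.
After input B: C = (1.176·0.2307 + 0.0509·1.4) / 1.227 = 0.2792 mg/L.
After input C: C = (1.227·0.2792 + 0.44·0.14) / 1.667 = 0.2424 mg/L.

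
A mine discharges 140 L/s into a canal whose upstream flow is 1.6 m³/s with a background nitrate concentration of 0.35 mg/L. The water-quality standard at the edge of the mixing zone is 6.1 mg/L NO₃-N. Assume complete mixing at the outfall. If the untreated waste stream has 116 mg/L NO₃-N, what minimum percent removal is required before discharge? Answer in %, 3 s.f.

38.1 %

140 L/s = 0.14 m³/s.
Mass balance: 6.1·1.74 = 0.14·Cₑ + 1.6·0.35.
Cₑ = (10.61 − 0.56) / 0.14 = 71.81 mg/L.
Required removal = 1 − 71.81/116 = 38.09 %.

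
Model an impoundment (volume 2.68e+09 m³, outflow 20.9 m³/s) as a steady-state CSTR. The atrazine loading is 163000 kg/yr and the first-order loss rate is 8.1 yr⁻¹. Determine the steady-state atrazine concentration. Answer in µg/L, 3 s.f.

7.29 µg/L

Outflow Q = 20.9 m³/s × 3.156e+07 s/yr = 6.596e+08 m³/yr.
Steady-state CSTR mass balance: W = Q·C + k·V·C, so C = W/(Q + kV).
Q + kV = 6.596e+08 + 8.1·2.68e+09 = 2.237e+10 m³/yr.
C = 163000/2.237e+10 = 7.287e-06 kg/m³ = 0.007287 mg/L = 7.287 µg/L.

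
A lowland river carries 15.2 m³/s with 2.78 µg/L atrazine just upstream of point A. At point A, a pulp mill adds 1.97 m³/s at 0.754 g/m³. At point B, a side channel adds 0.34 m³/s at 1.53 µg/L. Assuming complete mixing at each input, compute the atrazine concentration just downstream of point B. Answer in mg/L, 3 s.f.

2.78 µg/L = 0.00278 mg/L.
After input A: C = (15.2·0.00278 + 1.97·0.754) / 17.17 = 0.08897 mg/L.
1.53 µg/L = 0.00153 mg/L.
After input B: C = (17.17·0.08897 + 0.34·0.00153) / 17.51 = 0.08727 mg/L.

0.0873 mg/L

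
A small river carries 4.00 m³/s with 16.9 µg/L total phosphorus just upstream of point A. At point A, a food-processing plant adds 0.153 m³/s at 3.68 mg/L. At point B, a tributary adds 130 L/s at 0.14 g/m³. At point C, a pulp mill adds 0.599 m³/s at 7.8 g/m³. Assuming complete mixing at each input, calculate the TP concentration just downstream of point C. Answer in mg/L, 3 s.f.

1.09 mg/L

16.9 µg/L = 0.0169 mg/L.
After input A: C = (4·0.0169 + 0.153·3.68) / 4.153 = 0.1519 mg/L.
130 L/s = 0.13 m³/s.
After input B: C = (4.153·0.1519 + 0.13·0.14) / 4.283 = 0.1515 mg/L.
After input C: C = (4.283·0.1515 + 0.599·7.8) / 4.882 = 1.09 mg/L.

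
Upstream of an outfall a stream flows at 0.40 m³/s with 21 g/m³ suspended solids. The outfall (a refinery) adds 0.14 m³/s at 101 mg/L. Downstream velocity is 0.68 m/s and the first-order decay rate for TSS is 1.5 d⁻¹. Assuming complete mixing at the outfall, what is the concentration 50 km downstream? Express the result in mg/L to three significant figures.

After complete mixing, C₀ = (0.14·101 + 0.4·21) / 0.54 = 41.74 mg/L.
Travel time t = 5e+04 m / 0.68 m/s = 7.353e+04 s = 0.851 d.
C = 41.74·exp(−1.5·0.851) = 41.74·0.279 = 11.65 mg/L.

11.6 mg/L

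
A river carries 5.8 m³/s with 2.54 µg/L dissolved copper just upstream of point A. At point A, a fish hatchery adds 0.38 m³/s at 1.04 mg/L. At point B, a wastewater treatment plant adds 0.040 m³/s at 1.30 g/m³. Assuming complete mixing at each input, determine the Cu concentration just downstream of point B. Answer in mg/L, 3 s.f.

0.0743 mg/L

2.54 µg/L = 0.00254 mg/L.
After input A: C = (5.8·0.00254 + 0.38·1.04) / 6.18 = 0.06633 mg/L.
After input B: C = (6.18·0.06633 + 0.04·1.3) / 6.22 = 0.07427 mg/L.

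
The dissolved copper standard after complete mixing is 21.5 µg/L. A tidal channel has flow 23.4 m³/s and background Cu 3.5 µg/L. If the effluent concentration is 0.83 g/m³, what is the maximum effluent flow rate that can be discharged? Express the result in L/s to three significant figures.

521 L/s

3.5 µg/L = 0.0035 mg/L.
21.5 µg/L = 0.0215 mg/L.
Mass balance at complete mixing: C_std·(Q_w + Q_r) = Q_w·C_e + Q_r·C_b.
Rearranging, Q_w = Q_r·(C_std − C_b)/(C_e − C_std) = 23.4·(0.0215 − 0.0035) / (0.83 − 0.0215) = 0.521 m³/s.
= 521 L/s.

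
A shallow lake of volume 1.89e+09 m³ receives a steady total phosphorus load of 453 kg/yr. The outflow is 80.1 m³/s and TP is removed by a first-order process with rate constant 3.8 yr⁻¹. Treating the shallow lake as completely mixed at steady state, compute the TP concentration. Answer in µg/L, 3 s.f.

0.0467 µg/L

Outflow Q = 80.1 m³/s × 3.156e+07 s/yr = 2.528e+09 m³/yr.
Steady-state CSTR mass balance: W = Q·C + k·V·C, so C = W/(Q + kV).
Q + kV = 2.528e+09 + 3.8·1.89e+09 = 9.71e+09 m³/yr.
C = 453/9.71e+09 = 4.665e-08 kg/m³ = 4.665e-05 mg/L = 0.04665 µg/L.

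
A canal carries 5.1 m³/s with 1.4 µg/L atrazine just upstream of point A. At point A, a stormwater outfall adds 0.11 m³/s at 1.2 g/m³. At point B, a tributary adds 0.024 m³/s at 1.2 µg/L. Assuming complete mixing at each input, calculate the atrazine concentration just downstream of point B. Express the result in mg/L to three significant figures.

1.4 µg/L = 0.0014 mg/L.
After input A: C = (5.1·0.0014 + 0.11·1.2) / 5.21 = 0.02671 mg/L.
1.2 µg/L = 0.0012 mg/L.
After input B: C = (5.21·0.02671 + 0.024·0.0012) / 5.234 = 0.02659 mg/L.

0.0266 mg/L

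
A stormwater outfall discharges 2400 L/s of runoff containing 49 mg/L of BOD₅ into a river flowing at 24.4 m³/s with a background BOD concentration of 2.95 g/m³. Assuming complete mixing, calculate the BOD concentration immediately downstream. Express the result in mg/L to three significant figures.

7.07 mg/L

2400 L/s = 2.4 m³/s.
Conservation of mass across the mixing zone: C = (2.4·49 + 24.4·2.95) / (2.4 + 24.4) = 189.6/26.8 = 7.074 mg/L.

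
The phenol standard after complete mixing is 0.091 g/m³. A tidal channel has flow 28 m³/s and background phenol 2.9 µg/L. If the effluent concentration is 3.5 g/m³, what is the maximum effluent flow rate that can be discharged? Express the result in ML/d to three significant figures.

62.5 ML/d

2.9 µg/L = 0.0029 mg/L.
Mass balance at complete mixing: C_std·(Q_w + Q_r) = Q_w·C_e + Q_r·C_b.
Rearranging, Q_w = Q_r·(C_std − C_b)/(C_e − C_std) = 28·(0.091 − 0.0029) / (3.5 − 0.091) = 0.7236 m³/s.
= 62.52 ML/d.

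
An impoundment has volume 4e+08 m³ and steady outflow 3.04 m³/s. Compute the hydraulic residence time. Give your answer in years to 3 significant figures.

4.17 yr

Q = 3.04 m³/s × 3.156e+07 s/yr = 9.594e+07 m³/yr.
Hydraulic residence time τ = V/Q = 4e+08/9.594e+07 = 4.169 yr.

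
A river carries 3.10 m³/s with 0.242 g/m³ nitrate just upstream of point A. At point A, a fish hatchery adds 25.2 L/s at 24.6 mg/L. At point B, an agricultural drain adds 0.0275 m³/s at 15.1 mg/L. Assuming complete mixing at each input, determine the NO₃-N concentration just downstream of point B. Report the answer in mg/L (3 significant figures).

0.566 mg/L

25.2 L/s = 0.0252 m³/s.
After input A: C = (3.1·0.242 + 0.0252·24.6) / 3.125 = 0.4384 mg/L.
After input B: C = (3.125·0.4384 + 0.0275·15.1) / 3.153 = 0.5663 mg/L.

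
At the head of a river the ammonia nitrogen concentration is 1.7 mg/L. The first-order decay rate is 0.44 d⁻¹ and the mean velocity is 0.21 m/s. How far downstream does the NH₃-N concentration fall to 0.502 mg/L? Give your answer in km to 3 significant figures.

From C = C₀·e^(−kt), t = ln(C₀/C)/k = ln(1.7/0.502)/0.44 = 1.22/0.44 = 2.772 d.
Distance = v·t = 0.21 m/s × 2.395e+05 s = 5.03e+04 m = 50.3 km.

50.3 km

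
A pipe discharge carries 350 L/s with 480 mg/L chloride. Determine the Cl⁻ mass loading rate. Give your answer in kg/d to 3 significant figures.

14500 kg/d

350 L/s = 0.35 m³/s.
Mass flux = Q·C = 0.35 m³/s × 480 g/m³ = 168 g/s.
= 168 g/s × 86.4 = 1.452e+04 kg/d.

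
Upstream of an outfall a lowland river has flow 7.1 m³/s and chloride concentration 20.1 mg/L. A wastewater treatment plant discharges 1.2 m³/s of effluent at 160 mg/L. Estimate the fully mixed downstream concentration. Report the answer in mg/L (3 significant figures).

Flow-weighted mixing gives C = (1.2·160 + 7.1·20.1) / (1.2 + 7.1) = 334.7/8.3 = 40.33 mg/L.

40.3 mg/L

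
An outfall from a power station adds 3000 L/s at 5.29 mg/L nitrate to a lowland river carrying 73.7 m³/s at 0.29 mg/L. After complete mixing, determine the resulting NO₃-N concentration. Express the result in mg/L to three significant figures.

0.486 mg/L

3000 L/s = 3 m³/s.
Conservation of mass across the mixing zone: C = (3·5.29 + 73.7·0.29) / (3 + 73.7) = 37.24/76.7 = 0.4856 mg/L.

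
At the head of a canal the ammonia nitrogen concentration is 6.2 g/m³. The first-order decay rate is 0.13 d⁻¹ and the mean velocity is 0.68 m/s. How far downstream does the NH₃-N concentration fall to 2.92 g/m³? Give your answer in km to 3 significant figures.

From C = C₀·e^(−kt), t = ln(C₀/C)/k = ln(6.2/2.92)/0.13 = 0.753/0.13 = 5.792 d.
Distance = v·t = 0.68 m/s × 5.004e+05 s = 3.403e+05 m = 340.3 km.

340 km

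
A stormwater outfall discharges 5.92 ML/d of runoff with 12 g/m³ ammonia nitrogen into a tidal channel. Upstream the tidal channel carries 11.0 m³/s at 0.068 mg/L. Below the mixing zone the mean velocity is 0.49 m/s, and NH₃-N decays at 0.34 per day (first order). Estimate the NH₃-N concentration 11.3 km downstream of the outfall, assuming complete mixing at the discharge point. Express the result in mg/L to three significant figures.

5.92 ML/d = 0.06852 m³/s.
After complete mixing, C₀ = (0.06852·12 + 11·0.068) / 11.07 = 0.1419 mg/L.
Travel time t = 1.13e+04 m / 0.49 m/s = 2.306e+04 s = 0.2669 d.
C = 0.1419·exp(−0.34·0.2669) = 0.1419·0.9132 = 0.1296 mg/L.

0.130 mg/L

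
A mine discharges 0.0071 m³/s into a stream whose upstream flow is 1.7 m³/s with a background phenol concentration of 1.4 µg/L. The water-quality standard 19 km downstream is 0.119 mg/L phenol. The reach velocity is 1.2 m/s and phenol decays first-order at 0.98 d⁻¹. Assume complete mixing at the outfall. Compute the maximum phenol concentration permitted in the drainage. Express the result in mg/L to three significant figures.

1.4 µg/L = 0.0014 mg/L.
Travel time to the compliance point: t = 1.9e+04/1.2 = 1.583e+04 s = 0.1833 d; decay factor exp(−0.98·0.1833) = 0.8356.
So the concentration just after mixing may be at most 0.119/0.8356 = 0.1424 mg/L.
Mass balance: 0.1424·1.707 = 0.0071·Cₑ + 1.7·0.0014.
Cₑ = (0.2431 − 0.00238) / 0.0071 = 33.91 mg/L.

33.9 mg/L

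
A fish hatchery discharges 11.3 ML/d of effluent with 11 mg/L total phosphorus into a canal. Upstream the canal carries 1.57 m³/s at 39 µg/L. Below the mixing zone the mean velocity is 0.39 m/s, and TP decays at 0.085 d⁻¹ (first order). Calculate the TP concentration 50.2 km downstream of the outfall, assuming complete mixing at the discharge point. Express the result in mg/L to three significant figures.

11.3 ML/d = 0.1308 m³/s.
39 µg/L = 0.039 mg/L.
After complete mixing, C₀ = (0.1308·11 + 1.57·0.039) / 1.701 = 0.8819 mg/L.
Travel time t = 5.02e+04 m / 0.39 m/s = 1.287e+05 s = 1.49 d.
C = 0.8819·exp(−0.085·1.49) = 0.8819·0.8811 = 0.777 mg/L.

0.777 mg/L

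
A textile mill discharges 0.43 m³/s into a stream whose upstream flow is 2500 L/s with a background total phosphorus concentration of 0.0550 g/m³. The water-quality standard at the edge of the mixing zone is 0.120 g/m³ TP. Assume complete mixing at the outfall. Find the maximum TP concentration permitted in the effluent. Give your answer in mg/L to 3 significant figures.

2500 L/s = 2.5 m³/s.
Mass balance: 0.12·2.93 = 0.43·Cₑ + 2.5·0.055.
Cₑ = (0.3516 − 0.1375) / 0.43 = 0.4979 mg/L.

0.498 mg/L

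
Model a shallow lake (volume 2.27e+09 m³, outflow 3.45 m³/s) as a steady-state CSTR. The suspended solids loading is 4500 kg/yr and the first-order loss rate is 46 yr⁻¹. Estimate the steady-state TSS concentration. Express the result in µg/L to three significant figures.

Outflow Q = 3.45 m³/s × 3.156e+07 s/yr = 1.089e+08 m³/yr.
Steady-state CSTR mass balance: W = Q·C + k·V·C, so C = W/(Q + kV).
Q + kV = 1.089e+08 + 46·2.27e+09 = 1.045e+11 m³/yr.
C = 4500/1.045e+11 = 4.305e-08 kg/m³ = 4.305e-05 mg/L = 0.04305 µg/L.

0.0431 µg/L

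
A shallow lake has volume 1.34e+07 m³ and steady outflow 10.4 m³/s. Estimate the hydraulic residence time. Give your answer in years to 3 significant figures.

Q = 10.4 m³/s × 3.156e+07 s/yr = 3.282e+08 m³/yr.
Hydraulic residence time τ = V/Q = 1.34e+07/3.282e+08 = 0.04083 yr.

0.0408 yr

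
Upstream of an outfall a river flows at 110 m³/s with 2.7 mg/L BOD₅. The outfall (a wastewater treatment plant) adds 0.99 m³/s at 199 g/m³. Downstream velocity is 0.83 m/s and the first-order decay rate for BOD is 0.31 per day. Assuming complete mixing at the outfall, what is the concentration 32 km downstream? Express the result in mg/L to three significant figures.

After complete mixing, C₀ = (0.99·199 + 110·2.7) / 111 = 4.451 mg/L.
Travel time t = 3.2e+04 m / 0.83 m/s = 3.855e+04 s = 0.4462 d.
C = 4.451·exp(−0.31·0.4462) = 4.451·0.8708 = 3.876 mg/L.

3.88 mg/L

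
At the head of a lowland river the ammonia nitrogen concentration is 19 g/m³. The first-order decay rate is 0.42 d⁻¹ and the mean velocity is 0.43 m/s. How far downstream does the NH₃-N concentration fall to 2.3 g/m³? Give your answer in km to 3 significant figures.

From C = C₀·e^(−kt), t = ln(C₀/C)/k = ln(19/2.3)/0.42 = 2.112/0.42 = 5.027 d.
Distance = v·t = 0.43 m/s × 4.344e+05 s = 1.868e+05 m = 186.8 km.

187 km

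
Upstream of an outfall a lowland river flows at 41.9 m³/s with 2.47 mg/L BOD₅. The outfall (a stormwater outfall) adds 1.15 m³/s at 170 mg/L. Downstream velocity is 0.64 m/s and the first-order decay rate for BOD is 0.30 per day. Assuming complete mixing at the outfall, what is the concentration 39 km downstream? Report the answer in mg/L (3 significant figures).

5.62 mg/L

After complete mixing, C₀ = (1.15·170 + 41.9·2.47) / 43.05 = 6.945 mg/L.
Travel time t = 3.9e+04 m / 0.64 m/s = 6.094e+04 s = 0.7053 d.
C = 6.945·exp(−0.30·0.7053) = 6.945·0.8093 = 5.621 mg/L.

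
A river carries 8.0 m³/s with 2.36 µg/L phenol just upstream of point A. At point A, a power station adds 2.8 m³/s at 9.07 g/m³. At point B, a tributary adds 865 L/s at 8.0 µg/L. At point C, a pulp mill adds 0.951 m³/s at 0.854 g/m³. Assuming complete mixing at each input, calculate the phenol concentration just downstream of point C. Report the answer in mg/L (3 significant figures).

2.36 µg/L = 0.00236 mg/L.
After input A: C = (8·0.00236 + 2.8·9.07) / 10.8 = 2.353 mg/L.
865 L/s = 0.865 m³/s.
8.0 µg/L = 0.008 mg/L.
After input B: C = (10.8·2.353 + 0.865·0.008) / 11.67 = 2.179 mg/L.
After input C: C = (11.67·2.179 + 0.951·0.854) / 12.62 = 2.079 mg/L.

2.08 mg/L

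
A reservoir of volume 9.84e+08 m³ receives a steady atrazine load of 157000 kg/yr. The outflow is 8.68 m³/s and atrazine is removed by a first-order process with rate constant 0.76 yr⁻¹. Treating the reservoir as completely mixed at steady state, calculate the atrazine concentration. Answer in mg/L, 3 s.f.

0.154 mg/L

Outflow Q = 8.68 m³/s × 3.156e+07 s/yr = 2.739e+08 m³/yr.
Steady-state CSTR mass balance: W = Q·C + k·V·C, so C = W/(Q + kV).
Q + kV = 2.739e+08 + 0.76·9.84e+08 = 1.022e+09 m³/yr.
C = 157000/1.022e+09 = 0.0001537 kg/m³ = 0.1537 mg/L.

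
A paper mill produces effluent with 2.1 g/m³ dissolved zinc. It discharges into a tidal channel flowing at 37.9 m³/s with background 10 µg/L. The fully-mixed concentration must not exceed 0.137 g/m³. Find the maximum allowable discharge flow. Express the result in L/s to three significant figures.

10 µg/L = 0.01 mg/L.
Mass balance at complete mixing: C_std·(Q_w + Q_r) = Q_w·C_e + Q_r·C_b.
Rearranging, Q_w = Q_r·(C_std − C_b)/(C_e − C_std) = 37.9·(0.137 − 0.01) / (2.1 − 0.137) = 2.452 m³/s.
= 2452 L/s.

2450 L/s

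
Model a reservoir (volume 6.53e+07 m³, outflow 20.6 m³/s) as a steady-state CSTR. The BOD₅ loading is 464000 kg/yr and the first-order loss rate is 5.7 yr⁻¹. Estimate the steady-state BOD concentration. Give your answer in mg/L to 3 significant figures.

Outflow Q = 20.6 m³/s × 3.156e+07 s/yr = 6.501e+08 m³/yr.
Steady-state CSTR mass balance: W = Q·C + k·V·C, so C = W/(Q + kV).
Q + kV = 6.501e+08 + 5.7·6.53e+07 = 1.022e+09 m³/yr.
C = 464000/1.022e+09 = 0.0004539 kg/m³ = 0.4539 mg/L.

0.454 mg/L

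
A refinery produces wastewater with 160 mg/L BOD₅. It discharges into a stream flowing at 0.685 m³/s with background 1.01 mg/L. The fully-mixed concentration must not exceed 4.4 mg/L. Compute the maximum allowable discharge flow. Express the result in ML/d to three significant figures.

1.29 ML/d

Mass balance at complete mixing: C_std·(Q_w + Q_r) = Q_w·C_e + Q_r·C_b.
Rearranging, Q_w = Q_r·(C_std − C_b)/(C_e − C_std) = 0.685·(4.4 − 1.01) / (160 − 4.4) = 0.01492 m³/s.
= 1.289 ML/d.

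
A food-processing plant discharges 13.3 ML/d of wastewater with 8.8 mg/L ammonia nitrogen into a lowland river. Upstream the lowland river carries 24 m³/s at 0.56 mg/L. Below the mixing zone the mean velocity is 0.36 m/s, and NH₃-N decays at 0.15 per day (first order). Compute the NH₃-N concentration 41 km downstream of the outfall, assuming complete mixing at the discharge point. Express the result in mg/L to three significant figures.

13.3 ML/d = 0.1539 m³/s.
After complete mixing, C₀ = (0.1539·8.8 + 24·0.56) / 24.15 = 0.6125 mg/L.
Travel time t = 4.1e+04 m / 0.36 m/s = 1.139e+05 s = 1.318 d.
C = 0.6125·exp(−0.15·1.318) = 0.6125·0.8206 = 0.5026 mg/L.

0.503 mg/L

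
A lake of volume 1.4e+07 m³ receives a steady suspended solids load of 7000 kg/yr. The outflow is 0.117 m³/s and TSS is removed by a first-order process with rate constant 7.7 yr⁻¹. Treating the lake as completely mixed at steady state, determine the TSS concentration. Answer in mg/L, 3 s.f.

0.0628 mg/L

Outflow Q = 0.117 m³/s × 3.156e+07 s/yr = 3.692e+06 m³/yr.
Steady-state CSTR mass balance: W = Q·C + k·V·C, so C = W/(Q + kV).
Q + kV = 3.692e+06 + 7.7·1.4e+07 = 1.115e+08 m³/yr.
C = 7000/1.115e+08 = 6.278e-05 kg/m³ = 0.06278 mg/L.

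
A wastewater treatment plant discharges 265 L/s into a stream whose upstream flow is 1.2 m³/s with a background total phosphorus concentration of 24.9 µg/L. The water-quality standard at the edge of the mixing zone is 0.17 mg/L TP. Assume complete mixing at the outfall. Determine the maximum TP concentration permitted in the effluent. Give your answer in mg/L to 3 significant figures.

0.827 mg/L

265 L/s = 0.265 m³/s.
24.9 µg/L = 0.0249 mg/L.
Mass balance: 0.17·1.465 = 0.265·Cₑ + 1.2·0.0249.
Cₑ = (0.249 − 0.02988) / 0.265 = 0.8271 mg/L.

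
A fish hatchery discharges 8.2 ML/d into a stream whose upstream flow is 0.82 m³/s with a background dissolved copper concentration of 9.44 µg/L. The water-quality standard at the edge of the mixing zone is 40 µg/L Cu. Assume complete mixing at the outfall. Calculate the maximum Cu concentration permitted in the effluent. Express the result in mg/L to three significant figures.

0.304 mg/L

8.2 ML/d = 0.09491 m³/s.
9.44 µg/L = 0.00944 mg/L.
40 µg/L = 0.04 mg/L.
Mass balance: 0.04·0.9149 = 0.09491·Cₑ + 0.82·0.00944.
Cₑ = (0.0366 − 0.007741) / 0.09491 = 0.304 mg/L.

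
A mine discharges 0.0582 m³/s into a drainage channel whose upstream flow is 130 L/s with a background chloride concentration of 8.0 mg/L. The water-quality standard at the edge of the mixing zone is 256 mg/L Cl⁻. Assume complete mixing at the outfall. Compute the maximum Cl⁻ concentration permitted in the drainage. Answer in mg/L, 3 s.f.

810 mg/L

130 L/s = 0.13 m³/s.
Mass balance: 256·0.1882 = 0.0582·Cₑ + 0.13·8.
Cₑ = (48.18 − 1.04) / 0.0582 = 810 mg/L.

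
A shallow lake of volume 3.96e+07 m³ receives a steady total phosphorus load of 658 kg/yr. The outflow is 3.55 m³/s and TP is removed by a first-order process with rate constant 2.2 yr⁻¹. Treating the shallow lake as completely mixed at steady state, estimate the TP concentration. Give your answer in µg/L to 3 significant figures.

Outflow Q = 3.55 m³/s × 3.156e+07 s/yr = 1.12e+08 m³/yr.
Steady-state CSTR mass balance: W = Q·C + k·V·C, so C = W/(Q + kV).
Q + kV = 1.12e+08 + 2.2·3.96e+07 = 1.991e+08 m³/yr.
C = 658/1.991e+08 = 3.304e-06 kg/m³ = 0.003304 mg/L = 3.304 µg/L.

3.30 µg/L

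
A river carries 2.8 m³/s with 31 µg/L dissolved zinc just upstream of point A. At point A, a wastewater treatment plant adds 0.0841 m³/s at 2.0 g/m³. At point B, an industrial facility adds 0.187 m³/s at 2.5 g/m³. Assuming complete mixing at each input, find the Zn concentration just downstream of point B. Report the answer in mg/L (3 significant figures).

0.235 mg/L

31 µg/L = 0.031 mg/L.
After input A: C = (2.8·0.031 + 0.0841·2) / 2.884 = 0.08842 mg/L.
After input B: C = (2.884·0.08842 + 0.187·2.5) / 3.071 = 0.2353 mg/L.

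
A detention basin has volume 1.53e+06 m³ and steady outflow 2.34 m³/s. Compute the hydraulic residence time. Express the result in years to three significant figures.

0.0207 yr

Q = 2.34 m³/s × 3.156e+07 s/yr = 7.384e+07 m³/yr.
Hydraulic residence time τ = V/Q = 1.53e+06/7.384e+07 = 0.02072 yr.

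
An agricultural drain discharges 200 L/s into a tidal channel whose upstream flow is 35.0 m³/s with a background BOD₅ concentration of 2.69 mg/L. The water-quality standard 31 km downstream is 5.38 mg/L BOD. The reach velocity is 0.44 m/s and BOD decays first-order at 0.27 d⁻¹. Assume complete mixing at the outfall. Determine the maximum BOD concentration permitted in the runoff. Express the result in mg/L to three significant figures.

200 L/s = 0.2 m³/s.
Travel time to the compliance point: t = 3.1e+04/0.44 = 7.045e+04 s = 0.8154 d; decay factor exp(−0.27·0.8154) = 0.8024.
So the concentration just after mixing may be at most 5.38/0.8024 = 6.705 mg/L.
Mass balance: 6.705·35.2 = 0.2·Cₑ + 35·2.69.
Cₑ = (236 − 94.15) / 0.2 = 709.3 mg/L.

709 mg/L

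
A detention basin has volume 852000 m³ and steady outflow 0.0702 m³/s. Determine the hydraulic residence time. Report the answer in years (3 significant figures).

Q = 0.0702 m³/s × 3.156e+07 s/yr = 2.215e+06 m³/yr.
Hydraulic residence time τ = V/Q = 852000/2.215e+06 = 0.3846 yr.

0.385 yr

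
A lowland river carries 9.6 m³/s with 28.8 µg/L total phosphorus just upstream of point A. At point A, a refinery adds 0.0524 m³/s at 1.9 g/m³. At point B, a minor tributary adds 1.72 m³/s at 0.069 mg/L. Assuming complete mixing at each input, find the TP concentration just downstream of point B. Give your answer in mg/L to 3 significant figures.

0.0435 mg/L

28.8 µg/L = 0.0288 mg/L.
After input A: C = (9.6·0.0288 + 0.0524·1.9) / 9.652 = 0.03896 mg/L.
After input B: C = (9.652·0.03896 + 1.72·0.069) / 11.37 = 0.0435 mg/L.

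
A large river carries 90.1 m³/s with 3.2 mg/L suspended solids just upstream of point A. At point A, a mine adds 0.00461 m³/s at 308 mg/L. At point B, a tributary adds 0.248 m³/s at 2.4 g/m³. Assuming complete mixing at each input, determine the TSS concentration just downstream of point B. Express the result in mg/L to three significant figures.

3.21 mg/L

After input A: C = (90.1·3.2 + 0.00461·308) / 90.1 = 3.216 mg/L.
After input B: C = (90.1·3.216 + 0.248·2.4) / 90.35 = 3.213 mg/L.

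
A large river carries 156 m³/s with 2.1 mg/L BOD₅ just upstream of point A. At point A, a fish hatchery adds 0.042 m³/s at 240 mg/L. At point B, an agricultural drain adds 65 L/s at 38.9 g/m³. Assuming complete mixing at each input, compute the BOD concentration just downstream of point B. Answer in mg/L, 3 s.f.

2.18 mg/L

After input A: C = (156·2.1 + 0.042·240) / 156 = 2.164 mg/L.
65 L/s = 0.065 m³/s.
After input B: C = (156·2.164 + 0.065·38.9) / 156.1 = 2.179 mg/L.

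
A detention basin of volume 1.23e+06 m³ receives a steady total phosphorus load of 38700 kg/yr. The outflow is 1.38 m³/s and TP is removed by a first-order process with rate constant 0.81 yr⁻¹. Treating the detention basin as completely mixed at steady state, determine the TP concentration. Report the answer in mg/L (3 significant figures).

0.869 mg/L

Outflow Q = 1.38 m³/s × 3.156e+07 s/yr = 4.355e+07 m³/yr.
Steady-state CSTR mass balance: W = Q·C + k·V·C, so C = W/(Q + kV).
Q + kV = 4.355e+07 + 0.81·1.23e+06 = 4.455e+07 m³/yr.
C = 38700/4.455e+07 = 0.0008688 kg/m³ = 0.8688 mg/L.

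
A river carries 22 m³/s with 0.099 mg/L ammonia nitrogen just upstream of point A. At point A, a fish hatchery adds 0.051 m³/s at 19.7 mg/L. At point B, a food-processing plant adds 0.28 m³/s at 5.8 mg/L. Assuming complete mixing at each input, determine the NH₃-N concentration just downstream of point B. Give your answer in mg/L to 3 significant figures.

0.215 mg/L

After input A: C = (22·0.099 + 0.051·19.7) / 22.05 = 0.1443 mg/L.
After input B: C = (22.05·0.1443 + 0.28·5.8) / 22.33 = 0.2152 mg/L.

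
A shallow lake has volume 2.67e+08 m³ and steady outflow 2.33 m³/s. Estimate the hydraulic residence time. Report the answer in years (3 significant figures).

3.63 yr

Q = 2.33 m³/s × 3.156e+07 s/yr = 7.353e+07 m³/yr.
Hydraulic residence time τ = V/Q = 2.67e+08/7.353e+07 = 3.631 yr.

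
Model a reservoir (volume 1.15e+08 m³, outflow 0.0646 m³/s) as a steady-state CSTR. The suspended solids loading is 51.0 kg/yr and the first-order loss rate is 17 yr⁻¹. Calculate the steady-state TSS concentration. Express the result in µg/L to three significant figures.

0.0261 µg/L

Outflow Q = 0.0646 m³/s × 3.156e+07 s/yr = 2.039e+06 m³/yr.
Steady-state CSTR mass balance: W = Q·C + k·V·C, so C = W/(Q + kV).
Q + kV = 2.039e+06 + 17·1.15e+08 = 1.957e+09 m³/yr.
C = 51.0/1.957e+09 = 2.606e-08 kg/m³ = 2.606e-05 mg/L = 0.02606 µg/L.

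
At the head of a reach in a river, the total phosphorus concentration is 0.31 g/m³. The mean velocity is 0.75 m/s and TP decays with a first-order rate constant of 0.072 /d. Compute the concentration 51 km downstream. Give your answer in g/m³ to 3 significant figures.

0.293 g/m³

Travel time t = 51 km / 0.75 m/s = 5.1e+04/0.75 = 6.8e+04 s = 0.787 d.
First-order decay: C = 0.31·exp(−0.072·0.787) = 0.31·0.9449 = 0.2929 g/m³.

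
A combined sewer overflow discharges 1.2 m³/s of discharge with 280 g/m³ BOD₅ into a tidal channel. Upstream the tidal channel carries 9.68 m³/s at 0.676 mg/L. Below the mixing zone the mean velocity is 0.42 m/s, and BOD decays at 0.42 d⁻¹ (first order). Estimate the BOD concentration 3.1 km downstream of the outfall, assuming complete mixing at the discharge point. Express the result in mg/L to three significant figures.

30.4 mg/L

After complete mixing, C₀ = (1.2·280 + 9.68·0.676) / 10.88 = 31.48 mg/L.
Travel time t = 3100 m / 0.42 m/s = 7381 s = 0.08543 d.
C = 31.48·exp(−0.42·0.08543) = 31.48·0.9648 = 30.37 mg/L.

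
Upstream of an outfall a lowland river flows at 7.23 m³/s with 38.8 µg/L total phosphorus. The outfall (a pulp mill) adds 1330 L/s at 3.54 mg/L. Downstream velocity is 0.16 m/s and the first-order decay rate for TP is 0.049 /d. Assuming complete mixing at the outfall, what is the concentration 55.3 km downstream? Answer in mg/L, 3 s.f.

1330 L/s = 1.33 m³/s.
38.8 µg/L = 0.0388 mg/L.
After complete mixing, C₀ = (1.33·3.54 + 7.23·0.0388) / 8.56 = 0.5828 mg/L.
Travel time t = 5.53e+04 m / 0.16 m/s = 3.456e+05 s = 4 d.
C = 0.5828·exp(−0.049·4) = 0.5828·0.822 = 0.4791 mg/L.

0.479 mg/L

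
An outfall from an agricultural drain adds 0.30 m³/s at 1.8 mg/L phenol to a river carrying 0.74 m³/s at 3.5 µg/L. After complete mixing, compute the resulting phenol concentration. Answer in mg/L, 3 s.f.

0.522 mg/L

3.5 µg/L = 0.0035 mg/L.
By mass balance at complete mixing, C = (0.3·1.8 + 0.74·0.0035) / (0.3 + 0.74) = 0.5426/1.04 = 0.5217 mg/L.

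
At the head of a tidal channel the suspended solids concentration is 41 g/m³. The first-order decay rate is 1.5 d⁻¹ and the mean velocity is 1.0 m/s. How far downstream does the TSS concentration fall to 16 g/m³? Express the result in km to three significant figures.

From C = C₀·e^(−kt), t = ln(C₀/C)/k = ln(41/16)/1.5 = 0.941/1.5 = 0.6273 d.
Distance = v·t = 1.0 m/s × 5.42e+04 s = 5.42e+04 m = 54.2 km.

54.2 km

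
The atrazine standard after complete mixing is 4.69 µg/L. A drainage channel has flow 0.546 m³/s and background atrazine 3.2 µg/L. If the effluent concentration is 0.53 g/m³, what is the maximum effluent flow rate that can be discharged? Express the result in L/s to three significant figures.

1.55 L/s

3.2 µg/L = 0.0032 mg/L.
4.69 µg/L = 0.00469 mg/L.
Mass balance at complete mixing: C_std·(Q_w + Q_r) = Q_w·C_e + Q_r·C_b.
Rearranging, Q_w = Q_r·(C_std − C_b)/(C_e − C_std) = 0.546·(0.00469 − 0.0032) / (0.53 − 0.00469) = 0.001549 m³/s.
= 1.549 L/s.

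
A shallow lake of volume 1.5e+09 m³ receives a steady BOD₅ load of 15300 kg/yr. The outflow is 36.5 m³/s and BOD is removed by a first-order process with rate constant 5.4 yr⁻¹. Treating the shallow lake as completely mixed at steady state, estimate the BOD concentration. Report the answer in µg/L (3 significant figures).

1.65 µg/L

Outflow Q = 36.5 m³/s × 3.156e+07 s/yr = 1.152e+09 m³/yr.
Steady-state CSTR mass balance: W = Q·C + k·V·C, so C = W/(Q + kV).
Q + kV = 1.152e+09 + 5.4·1.5e+09 = 9.252e+09 m³/yr.
C = 15300/9.252e+09 = 1.654e-06 kg/m³ = 0.001654 mg/L = 1.654 µg/L.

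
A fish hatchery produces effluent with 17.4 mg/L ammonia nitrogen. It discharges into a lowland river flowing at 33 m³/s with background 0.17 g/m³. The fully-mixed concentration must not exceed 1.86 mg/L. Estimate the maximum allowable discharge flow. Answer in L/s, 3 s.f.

Mass balance at complete mixing: C_std·(Q_w + Q_r) = Q_w·C_e + Q_r·C_b.
Rearranging, Q_w = Q_r·(C_std − C_b)/(C_e − C_std) = 33·(1.86 − 0.17) / (17.4 − 1.86) = 3.589 m³/s.
= 3589 L/s.

3590 L/s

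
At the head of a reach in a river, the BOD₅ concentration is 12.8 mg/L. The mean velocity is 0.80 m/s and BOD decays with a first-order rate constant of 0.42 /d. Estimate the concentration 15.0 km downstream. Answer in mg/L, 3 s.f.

Travel time t = 15.0 km / 0.80 m/s = 1.5e+04/0.80 = 1.875e+04 s = 0.217 d.
First-order decay: C = 12.8·exp(−0.42·0.217) = 12.8·0.9129 = 11.68 mg/L.

11.7 mg/L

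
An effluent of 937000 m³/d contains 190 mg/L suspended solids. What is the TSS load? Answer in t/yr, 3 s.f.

937000 m³/d = 10.84 m³/s.
Mass flux = Q·C = 10.84 m³/s × 190 g/m³ = 2061 g/s.
= 2061 g/s × 31.56 = 6.503e+04 t/yr.

65000 t/yr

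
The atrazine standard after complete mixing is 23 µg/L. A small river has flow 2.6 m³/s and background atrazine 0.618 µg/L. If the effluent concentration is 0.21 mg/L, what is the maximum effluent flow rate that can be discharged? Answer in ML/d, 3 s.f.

0.618 µg/L = 0.000618 mg/L.
23 µg/L = 0.023 mg/L.
Mass balance at complete mixing: C_std·(Q_w + Q_r) = Q_w·C_e + Q_r·C_b.
Rearranging, Q_w = Q_r·(C_std − C_b)/(C_e − C_std) = 2.6·(0.023 − 0.000618) / (0.21 − 0.023) = 0.3112 m³/s.
= 26.89 ML/d.

26.9 ML/d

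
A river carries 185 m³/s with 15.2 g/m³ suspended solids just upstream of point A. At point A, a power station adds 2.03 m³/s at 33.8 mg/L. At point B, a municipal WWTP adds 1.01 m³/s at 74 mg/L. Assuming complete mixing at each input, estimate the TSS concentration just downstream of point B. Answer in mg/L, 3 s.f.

15.7 mg/L

After input A: C = (185·15.2 + 2.03·33.8) / 187 = 15.4 mg/L.
After input B: C = (187·15.4 + 1.01·74) / 188 = 15.72 mg/L.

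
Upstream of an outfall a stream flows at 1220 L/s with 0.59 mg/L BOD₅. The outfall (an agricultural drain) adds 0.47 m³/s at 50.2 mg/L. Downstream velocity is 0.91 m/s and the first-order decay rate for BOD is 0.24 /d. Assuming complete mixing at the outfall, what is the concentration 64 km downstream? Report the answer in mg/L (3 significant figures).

1220 L/s = 1.22 m³/s.
After complete mixing, C₀ = (0.47·50.2 + 1.22·0.59) / 1.69 = 14.39 mg/L.
Travel time t = 6.4e+04 m / 0.91 m/s = 7.033e+04 s = 0.814 d.
C = 14.39·exp(−0.24·0.814) = 14.39·0.8225 = 11.83 mg/L.

11.8 mg/L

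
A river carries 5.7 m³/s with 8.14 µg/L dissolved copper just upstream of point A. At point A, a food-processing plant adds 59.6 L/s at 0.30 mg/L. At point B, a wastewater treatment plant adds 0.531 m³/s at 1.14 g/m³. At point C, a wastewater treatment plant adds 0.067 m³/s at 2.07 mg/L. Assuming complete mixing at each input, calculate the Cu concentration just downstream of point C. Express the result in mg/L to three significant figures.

8.14 µg/L = 0.00814 mg/L.
59.6 L/s = 0.0596 m³/s.
After input A: C = (5.7·0.00814 + 0.0596·0.3) / 5.76 = 0.01116 mg/L.
After input B: C = (5.76·0.01116 + 0.531·1.14) / 6.291 = 0.1064 mg/L.
After input C: C = (6.291·0.1064 + 0.067·2.07) / 6.358 = 0.1271 mg/L.

0.127 mg/L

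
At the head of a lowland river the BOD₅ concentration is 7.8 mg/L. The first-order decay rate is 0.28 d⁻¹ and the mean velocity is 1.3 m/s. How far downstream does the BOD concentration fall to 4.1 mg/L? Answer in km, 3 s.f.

From C = C₀·e^(−kt), t = ln(C₀/C)/k = ln(7.8/4.1)/0.28 = 0.6431/0.28 = 2.297 d.
Distance = v·t = 1.3 m/s × 1.985e+05 s = 2.58e+05 m = 258 km.

258 km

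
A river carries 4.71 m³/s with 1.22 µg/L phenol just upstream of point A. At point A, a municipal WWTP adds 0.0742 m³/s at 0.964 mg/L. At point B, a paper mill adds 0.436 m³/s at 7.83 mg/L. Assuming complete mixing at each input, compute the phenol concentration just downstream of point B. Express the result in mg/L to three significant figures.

1.22 µg/L = 0.00122 mg/L.
After input A: C = (4.71·0.00122 + 0.0742·0.964) / 4.784 = 0.01615 mg/L.
After input B: C = (4.784·0.01615 + 0.436·7.83) / 5.22 = 0.6688 mg/L.

0.669 mg/L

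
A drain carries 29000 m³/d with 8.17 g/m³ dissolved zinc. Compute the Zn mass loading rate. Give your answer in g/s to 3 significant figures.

2.74 g/s

29000 m³/d = 0.3356 m³/s.
Mass flux = Q·C = 0.3356 m³/s × 8.17 g/m³ = 2.742 g/s.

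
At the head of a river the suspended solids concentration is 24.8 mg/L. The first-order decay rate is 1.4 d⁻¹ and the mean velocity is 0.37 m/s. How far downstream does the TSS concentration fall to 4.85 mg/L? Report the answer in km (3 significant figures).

From C = C₀·e^(−kt), t = ln(C₀/C)/k = ln(24.8/4.85)/1.4 = 1.632/1.4 = 1.166 d.
Distance = v·t = 0.37 m/s × 1.007e+05 s = 3.726e+04 m = 37.26 km.

37.3 km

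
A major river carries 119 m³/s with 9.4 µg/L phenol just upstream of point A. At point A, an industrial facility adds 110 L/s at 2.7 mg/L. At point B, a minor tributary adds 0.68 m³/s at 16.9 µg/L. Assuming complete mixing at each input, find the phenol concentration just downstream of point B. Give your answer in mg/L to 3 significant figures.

9.4 µg/L = 0.0094 mg/L.
110 L/s = 0.11 m³/s.
After input A: C = (119·0.0094 + 0.11·2.7) / 119.1 = 0.01188 mg/L.
16.9 µg/L = 0.0169 mg/L.
After input B: C = (119.1·0.01188 + 0.68·0.0169) / 119.8 = 0.01191 mg/L.

0.0119 mg/L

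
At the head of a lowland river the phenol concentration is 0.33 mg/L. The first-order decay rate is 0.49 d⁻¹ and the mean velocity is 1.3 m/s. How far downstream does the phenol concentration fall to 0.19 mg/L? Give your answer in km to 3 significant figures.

127 km

From C = C₀·e^(−kt), t = ln(C₀/C)/k = ln(0.33/0.19)/0.49 = 0.5521/0.49 = 1.127 d.
Distance = v·t = 1.3 m/s × 9.734e+04 s = 1.265e+05 m = 126.5 km.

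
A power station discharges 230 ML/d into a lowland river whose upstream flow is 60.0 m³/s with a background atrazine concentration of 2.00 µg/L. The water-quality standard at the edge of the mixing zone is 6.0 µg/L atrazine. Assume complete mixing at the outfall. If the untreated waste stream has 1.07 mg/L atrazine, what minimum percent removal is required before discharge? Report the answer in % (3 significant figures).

91.0 %

230 ML/d = 2.662 m³/s.
2.00 µg/L = 0.002 mg/L.
6.0 µg/L = 0.006 mg/L.
Mass balance: 0.006·62.66 = 2.662·Cₑ + 60·0.002.
Cₑ = (0.376 − 0.12) / 2.662 = 0.09616 mg/L.
Required removal = 1 − 0.09616/1.07 = 91.01 %.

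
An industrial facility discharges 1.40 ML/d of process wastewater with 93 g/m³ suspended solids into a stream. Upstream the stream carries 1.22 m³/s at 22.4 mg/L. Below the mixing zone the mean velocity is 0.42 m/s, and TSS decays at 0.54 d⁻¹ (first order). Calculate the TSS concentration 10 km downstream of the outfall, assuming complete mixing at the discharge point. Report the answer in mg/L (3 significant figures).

20.1 mg/L

1.40 ML/d = 0.0162 m³/s.
After complete mixing, C₀ = (0.0162·93 + 1.22·22.4) / 1.236 = 23.33 mg/L.
Travel time t = 1e+04 m / 0.42 m/s = 2.381e+04 s = 0.2756 d.
C = 23.33·exp(−0.54·0.2756) = 23.33·0.8617 = 20.1 mg/L.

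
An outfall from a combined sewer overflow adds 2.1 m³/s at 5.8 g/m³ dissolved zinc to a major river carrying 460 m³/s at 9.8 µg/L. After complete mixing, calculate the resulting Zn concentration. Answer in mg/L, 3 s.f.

0.0361 mg/L

9.8 µg/L = 0.0098 mg/L.
By mass balance at complete mixing, C = (2.1·5.8 + 460·0.0098) / (2.1 + 460) = 16.69/462.1 = 0.03611 mg/L.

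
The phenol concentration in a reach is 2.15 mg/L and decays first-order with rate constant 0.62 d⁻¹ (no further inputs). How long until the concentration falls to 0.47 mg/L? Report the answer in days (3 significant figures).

t = ln(C₀/C)/k = ln(2.15/0.47)/0.62 = 1.52/0.62 = 2.452 d.

2.45 d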